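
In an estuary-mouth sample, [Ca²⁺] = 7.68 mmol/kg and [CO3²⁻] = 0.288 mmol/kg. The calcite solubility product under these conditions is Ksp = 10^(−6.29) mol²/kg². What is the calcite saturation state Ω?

Ω = 4.31

Ksp = 10^(−6.29) = 5.129×10^-7
Ω = [Ca²⁺][CO3²⁻]/Ksp = (7.68×10^-3)(0.288×10^-3) / 5.129×10^-7 = 4.31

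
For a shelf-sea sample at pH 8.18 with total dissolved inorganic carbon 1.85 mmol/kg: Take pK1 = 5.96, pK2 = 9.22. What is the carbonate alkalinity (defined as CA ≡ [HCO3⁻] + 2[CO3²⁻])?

CA = [HCO3⁻] + 2[CO3²⁻] = (α₁ + 2α₂)·DIC
At pH 8.18: [H⁺]/K1 = 10^-2.22 = 0.0060256, K2/[H⁺] = 10^-1.04 = 0.091201
α₁ = 1/(1 + 0.0060256 + 0.091201) = 1/1.0972 = 0.9114; α₂ = α₁·K2/[H⁺] = 0.08312
α₁ + 2α₂ = 1.0776
CA = 1.0776 × 1.85 = 1.99 mmol/kg

CA = 1.99 mmol/kg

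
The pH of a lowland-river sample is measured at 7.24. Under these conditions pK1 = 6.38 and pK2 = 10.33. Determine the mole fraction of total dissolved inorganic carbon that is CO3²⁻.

α₂ = 1 / (1 + [H⁺]/K2 + [H⁺]²/(K1K2)) = 1 / (1 + 10^+3.09 + 10^+2.23)
   = 1 / (1 + 1230.3 + 169.82) = 1/1401.1 = 0.0007137

α₂ = 0.000714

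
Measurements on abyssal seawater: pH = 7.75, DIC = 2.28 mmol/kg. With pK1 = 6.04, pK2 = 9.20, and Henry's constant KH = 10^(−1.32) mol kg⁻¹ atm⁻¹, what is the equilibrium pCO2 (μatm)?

pCO2 = 880 μatm

α₀ = 1 / (1 + K1/[H⁺] + K1K2/[H⁺]²) = 1 / (1 + 10^+1.71 + 10^+0.26)
   = 1 / (1 + 51.286 + 1.8197) = 1/54.106 = 0.01848
[CO2*] = α₀ × DIC = 0.01848 × 2.28 = 0.04214 mmol/kg
pCO2 = [CO2*]/KH = 4.214×10^-5 / 4.786×10^-2 = 880 μatm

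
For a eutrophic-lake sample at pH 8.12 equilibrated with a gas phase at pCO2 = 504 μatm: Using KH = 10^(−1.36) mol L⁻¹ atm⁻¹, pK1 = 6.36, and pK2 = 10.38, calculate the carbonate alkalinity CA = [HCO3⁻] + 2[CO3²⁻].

[CO2*] = KH · pCO2 = 10^(−1.36) × 504×10^-6 = 2.200×10^-5 mol/L
α₀ = 1/(1 + K1/[H⁺] + K1K2/[H⁺]²) = 1/(1 + 10^+1.76 + 10^-0.50) = 0.01699
DIC = [CO2*]/α₀ = 2.200×10^-5 / 0.01699 = 1.295 mmol/L
CA = (α₁ + 2α₂)·DIC = (0.9776 + 2×0.005373) × 1.295 = 1.28 mmol/L

CA = 1.28 mmol/L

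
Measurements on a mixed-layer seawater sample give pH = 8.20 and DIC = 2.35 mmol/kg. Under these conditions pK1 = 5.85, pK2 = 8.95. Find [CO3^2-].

[CO3²⁻] = 0.353 mmol/kg

α₂ = 1 / (1 + [H⁺]/K2 + [H⁺]²/(K1K2)) = 1 / (1 + 10^+0.75 + 10^-1.60)
   = 1 / (1 + 5.6234 + 0.025119) = 1/6.6485 = 0.1504
[CO3²⁻] = α₂ × DIC = 0.1504 × 2.35 = 0.353 mmol/kg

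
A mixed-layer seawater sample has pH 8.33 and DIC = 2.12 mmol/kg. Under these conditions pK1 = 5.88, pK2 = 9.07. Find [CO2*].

[CO2*] = 6.34 μmol/kg

α₀ = 1 / (1 + K1/[H⁺] + K1K2/[H⁺]²) = 1 / (1 + 10^+2.45 + 10^+1.71)
   = 1 / (1 + 281.84 + 51.286) = 1/334.12 = 0.002993
[CO2*] = α₀ × DIC = 0.002993 × 2.12 = 0.00634 mmol/kg = 6.34 μmol/kg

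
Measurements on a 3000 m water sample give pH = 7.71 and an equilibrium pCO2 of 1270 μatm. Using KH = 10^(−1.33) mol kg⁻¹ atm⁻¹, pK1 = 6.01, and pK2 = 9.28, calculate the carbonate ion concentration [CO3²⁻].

[CO3²⁻] = 0.0801 mmol/kg

[CO2*] = KH · pCO2 = 10^(−1.33) × 1270×10^-6 = 5.940×10^-5 mol/kg
α₀ = 1/(1 + K1/[H⁺] + K1K2/[H⁺]²) = 1/(1 + 10^+1.70 + 10^+0.13) = 0.01906
DIC = [CO2*]/α₀ = 5.940×10^-5 / 0.01906 = 3.117 mmol/kg
[CO3²⁻] = α₂·DIC; α₂ = 0.02571, so [CO3²⁻] = 0.02571 × 3.117 = 0.0801 mmol/kg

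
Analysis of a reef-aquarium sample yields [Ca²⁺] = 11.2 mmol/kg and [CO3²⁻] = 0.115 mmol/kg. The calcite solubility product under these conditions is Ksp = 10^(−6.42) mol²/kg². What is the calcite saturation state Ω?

Ω = 3.39

Ksp = 10^(−6.42) = 3.802×10^-7
Ω = [Ca²⁺][CO3²⁻]/Ksp = (11.2×10^-3)(0.115×10^-3) / 3.802×10^-7 = 3.39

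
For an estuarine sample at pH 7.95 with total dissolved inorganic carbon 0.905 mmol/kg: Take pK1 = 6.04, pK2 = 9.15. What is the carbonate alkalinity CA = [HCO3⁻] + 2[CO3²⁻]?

CA = [HCO3⁻] + 2[CO3²⁻] = (α₁ + 2α₂)·DIC
At pH 7.95: [H⁺]/K1 = 10^-1.91 = 0.012303, K2/[H⁺] = 10^-1.20 = 0.063096
α₁ = 1/(1 + 0.012303 + 0.063096) = 1/1.0754 = 0.9299; α₂ = α₁·K2/[H⁺] = 0.05867
α₁ + 2α₂ = 1.0472
CA = 1.0472 × 0.905 = 0.948 mmol/kg

CA = 0.948 mmol/kg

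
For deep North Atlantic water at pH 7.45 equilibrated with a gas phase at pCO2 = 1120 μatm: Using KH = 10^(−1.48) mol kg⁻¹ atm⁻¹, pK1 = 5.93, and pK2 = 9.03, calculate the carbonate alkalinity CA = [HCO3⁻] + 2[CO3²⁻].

[CO2*] = KH · pCO2 = 10^(−1.48) × 1120×10^-6 = 3.709×10^-5 mol/kg
α₀ = 1/(1 + K1/[H⁺] + K1K2/[H⁺]²) = 1/(1 + 10^+1.52 + 10^-0.06) = 0.02858
DIC = [CO2*]/α₀ = 3.709×10^-5 / 0.02858 = 1.297 mmol/kg
CA = (α₁ + 2α₂)·DIC = (0.9465 + 2×0.02490) × 1.297 = 1.29 mmol/kg

CA = 1.29 mmol/kg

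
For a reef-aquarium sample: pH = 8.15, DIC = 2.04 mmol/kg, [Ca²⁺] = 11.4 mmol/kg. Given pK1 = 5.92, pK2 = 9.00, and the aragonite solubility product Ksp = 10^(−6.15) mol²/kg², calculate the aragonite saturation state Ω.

α₂ = 1 / (1 + [H⁺]/K2 + [H⁺]²/(K1K2)) = 1 / (1 + 10^+0.85 + 10^-1.38)
   = 1 / (1 + 7.0795 + 0.041687) = 1/8.1211 = 0.1231
[CO3²⁻] = α₂ × DIC = 0.1231 × 2.04 = 0.2512 mmol/kg
Ksp = 10^(−6.15) = 7.079×10^-7
Ω = [Ca²⁺][CO3²⁻]/Ksp = (11.4×10^-3)(2.512×10^-4) / 7.079×10^-7 = 4.04

Ω = 4.04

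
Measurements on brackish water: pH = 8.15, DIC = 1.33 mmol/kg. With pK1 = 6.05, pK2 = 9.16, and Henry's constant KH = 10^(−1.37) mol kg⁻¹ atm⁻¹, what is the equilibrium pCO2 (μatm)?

pCO2 = 224 μatm

α₀ = 1 / (1 + K1/[H⁺] + K1K2/[H⁺]²) = 1 / (1 + 10^+2.10 + 10^+1.09)
   = 1 / (1 + 125.89 + 12.303) = 1/139.20 = 0.007184
[CO2*] = α₀ × DIC = 0.007184 × 1.33 = 0.009555 mmol/kg = 9.555 μmol/kg
pCO2 = [CO2*]/KH = 9.555×10^-6 / 4.266×10^-2 = 224 μatm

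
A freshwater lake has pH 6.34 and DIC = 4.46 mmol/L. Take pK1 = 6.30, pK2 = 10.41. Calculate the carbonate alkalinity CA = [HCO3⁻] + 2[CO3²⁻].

CA = [HCO3⁻] + 2[CO3²⁻] = (α₁ + 2α₂)·DIC
At pH 6.34: [H⁺]/K1 = 10^-0.04 = 0.91201, K2/[H⁺] = 10^-4.07 = 8.5114×10^-5
α₁ = 1/(1 + 0.91201 + 8.5114×10^-5) = 1/1.9121 = 0.5230; α₂ = α₁·K2/[H⁺] = 4.451×10^-5
α₁ + 2α₂ = 0.5231
CA = 0.5231 × 4.46 = 2.33 mmol/L

CA = 2.33 mmol/L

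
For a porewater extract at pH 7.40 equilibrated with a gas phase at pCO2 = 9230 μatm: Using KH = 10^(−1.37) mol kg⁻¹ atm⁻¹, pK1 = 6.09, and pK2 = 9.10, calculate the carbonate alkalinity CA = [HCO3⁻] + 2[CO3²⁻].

CA = 8.36 mmol/kg

[CO2*] = KH · pCO2 = 10^(−1.37) × 9230×10^-6 = 3.937×10^-4 mol/kg
α₀ = 1/(1 + K1/[H⁺] + K1K2/[H⁺]²) = 1/(1 + 10^+1.31 + 10^-0.39) = 0.04582
DIC = [CO2*]/α₀ = 3.937×10^-4 / 0.04582 = 8.593 mmol/kg
CA = (α₁ + 2α₂)·DIC = (0.9355 + 2×0.01867) × 8.593 = 8.36 mmol/kg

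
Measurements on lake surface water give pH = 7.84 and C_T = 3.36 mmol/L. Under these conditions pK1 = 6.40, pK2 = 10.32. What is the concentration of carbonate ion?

[CO3²⁻] = 10.7 μmol/L

α₂ = 1 / (1 + [H⁺]/K2 + [H⁺]²/(K1K2)) = 1 / (1 + 10^+2.48 + 10^+1.04)
   = 1 / (1 + 302.00 + 10.965) = 1/313.96 = 0.003185
[CO3²⁻] = α₂ × DIC = 0.003185 × 3.36 = 0.0107 mmol/L = 10.7 μmol/L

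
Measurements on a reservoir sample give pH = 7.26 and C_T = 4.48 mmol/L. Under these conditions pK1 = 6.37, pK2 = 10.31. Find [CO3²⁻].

α₂ = 1 / (1 + [H⁺]/K2 + [H⁺]²/(K1K2)) = 1 / (1 + 10^+3.05 + 10^+2.16)
   = 1 / (1 + 1122.0 + 144.54) = 1/1267.6 = 0.0007889
[CO3²⁻] = α₂ × DIC = 0.0007889 × 4.48 = 0.00353 mmol/L = 3.53 μmol/L

[CO3²⁻] = 3.53 μmol/L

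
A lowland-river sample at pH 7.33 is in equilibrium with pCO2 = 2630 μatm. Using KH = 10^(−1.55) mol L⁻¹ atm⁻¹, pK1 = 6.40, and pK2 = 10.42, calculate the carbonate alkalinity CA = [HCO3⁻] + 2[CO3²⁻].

[CO2*] = KH · pCO2 = 10^(−1.55) × 2630×10^-6 = 7.412×10^-5 mol/L
α₀ = 1/(1 + K1/[H⁺] + K1K2/[H⁺]²) = 1/(1 + 10^+0.93 + 10^-2.16) = 0.1051
DIC = [CO2*]/α₀ = 7.412×10^-5 / 0.1051 = 0.7055 mmol/L
CA = (α₁ + 2α₂)·DIC = (0.8942 + 2×0.0007268) × 0.7055 = 0.632 mmol/L

CA = 0.632 mmol/L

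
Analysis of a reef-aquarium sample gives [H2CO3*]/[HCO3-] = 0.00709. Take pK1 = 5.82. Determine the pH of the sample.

From K1 = [H⁺][HCO3-]/[H2CO3*]:  pH = pK1 − log₁₀([H2CO3*]/[HCO3-])
log₁₀(0.00709) = -2.149
pH = 5.82 − (-2.149) = 7.97

pH = 7.97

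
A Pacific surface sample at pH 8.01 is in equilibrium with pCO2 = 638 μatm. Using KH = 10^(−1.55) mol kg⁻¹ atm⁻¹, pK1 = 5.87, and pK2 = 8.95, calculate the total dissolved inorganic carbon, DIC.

[CO2*] = KH · pCO2 = 10^(−1.55) × 638×10^-6 = 1.798×10^-5 mol/kg
α₀ = 1/(1 + K1/[H⁺] + K1K2/[H⁺]²) = 1/(1 + 10^+2.14 + 10^+1.20) = 0.006456
DIC = [CO2*]/α₀ = 1.798×10^-5 / 0.006456 = 2.79 mmol/kg

DIC = 2.79 mmol/kg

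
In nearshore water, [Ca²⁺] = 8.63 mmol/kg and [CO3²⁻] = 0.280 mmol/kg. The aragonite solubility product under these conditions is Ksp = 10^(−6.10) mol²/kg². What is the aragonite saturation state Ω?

Ω = 3.04

Ksp = 10^(−6.10) = 7.943×10^-7
Ω = [Ca²⁺][CO3²⁻]/Ksp = (8.63×10^-3)(0.280×10^-3) / 7.943×10^-7 = 3.04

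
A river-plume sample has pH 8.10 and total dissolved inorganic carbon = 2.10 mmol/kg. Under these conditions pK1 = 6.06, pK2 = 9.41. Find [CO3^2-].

α₂ = 1 / (1 + [H⁺]/K2 + [H⁺]²/(K1K2)) = 1 / (1 + 10^+1.31 + 10^-0.73)
   = 1 / (1 + 20.417 + 0.18621) = 1/21.604 = 0.04629
[CO3²⁻] = α₂ × DIC = 0.04629 × 2.10 = 0.0972 mmol/kg

[CO3²⁻] = 0.0972 mmol/kg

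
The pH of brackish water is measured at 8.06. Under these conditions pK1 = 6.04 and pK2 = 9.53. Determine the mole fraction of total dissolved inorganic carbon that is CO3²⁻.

α₂ = 0.0325

α₂ = 1 / (1 + [H⁺]/K2 + [H⁺]²/(K1K2)) = 1 / (1 + 10^+1.47 + 10^-0.55)
   = 1 / (1 + 29.512 + 0.28184) = 1/30.794 = 0.03247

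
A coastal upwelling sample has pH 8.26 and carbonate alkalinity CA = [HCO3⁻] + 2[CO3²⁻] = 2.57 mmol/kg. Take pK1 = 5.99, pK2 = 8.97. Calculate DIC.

DIC = 2.22 mmol/kg

CA = [HCO3⁻] + 2[CO3²⁻] = (α₁ + 2α₂)·DIC
At pH 8.26: [H⁺]/K1 = 10^-2.27 = 0.0053703, K2/[H⁺] = 10^-0.71 = 0.19498
α₁ = 1/(1 + 0.0053703 + 0.19498) = 1/1.2004 = 0.8331; α₂ = α₁·K2/[H⁺] = 0.1624
α₁ + 2α₂ = 1.1580
DIC = CA / (α₁ + 2α₂) = 2.57 / 1.1580 = 2.22 mmol/kg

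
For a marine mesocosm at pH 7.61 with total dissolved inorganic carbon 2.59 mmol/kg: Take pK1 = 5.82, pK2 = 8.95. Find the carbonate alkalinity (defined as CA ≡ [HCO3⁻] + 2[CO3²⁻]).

CA = [HCO3⁻] + 2[CO3²⁻] = (α₁ + 2α₂)·DIC
At pH 7.61: [H⁺]/K1 = 10^-1.79 = 0.016218, K2/[H⁺] = 10^-1.34 = 0.045709
α₁ = 1/(1 + 0.016218 + 0.045709) = 1/1.0619 = 0.9417; α₂ = α₁·K2/[H⁺] = 0.04304
α₁ + 2α₂ = 1.0278
CA = 1.0278 × 2.59 = 2.66 mmol/kg

CA = 2.66 mmol/kg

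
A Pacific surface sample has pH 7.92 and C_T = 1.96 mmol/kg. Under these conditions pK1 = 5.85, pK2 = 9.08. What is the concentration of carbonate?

[CO3²⁻] = 0.126 mmol/kg

α₂ = 1 / (1 + [H⁺]/K2 + [H⁺]²/(K1K2)) = 1 / (1 + 10^+1.16 + 10^-0.91)
   = 1 / (1 + 14.454 + 0.12303) = 1/15.577 = 0.06420
[CO3²⁻] = α₂ × DIC = 0.06420 × 1.96 = 0.126 mmol/kg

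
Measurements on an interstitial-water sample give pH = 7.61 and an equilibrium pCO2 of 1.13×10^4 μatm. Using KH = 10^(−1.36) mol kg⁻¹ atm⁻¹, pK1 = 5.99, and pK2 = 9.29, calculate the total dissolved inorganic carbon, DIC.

DIC = 21.5 mmol/kg

[CO2*] = KH · pCO2 = 10^(−1.36) × 1.13×10^4×10^-6 = 4.933×10^-4 mol/kg
α₀ = 1/(1 + K1/[H⁺] + K1K2/[H⁺]²) = 1/(1 + 10^+1.62 + 10^-0.06) = 0.02296
DIC = [CO2*]/α₀ = 4.933×10^-4 / 0.02296 = 21.5 mmol/kg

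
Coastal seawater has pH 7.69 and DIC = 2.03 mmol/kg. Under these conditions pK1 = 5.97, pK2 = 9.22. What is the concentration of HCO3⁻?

α₁ = 1 / (1 + [H⁺]/K1 + K2/[H⁺]) = 1 / (1 + 10^-1.72 + 10^-1.53)
   = 1 / (1 + 0.019055 + 0.029512) = 1/1.0486 = 0.9537
[HCO3⁻] = α₁ × DIC = 0.9537 × 2.03 = 1.94 mmol/kg

[HCO3⁻] = 1.94 mmol/kg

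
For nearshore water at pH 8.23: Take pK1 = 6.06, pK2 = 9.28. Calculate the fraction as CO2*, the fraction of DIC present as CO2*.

α₀ = 1 / (1 + K1/[H⁺] + K1K2/[H⁺]²) = 1 / (1 + 10^+2.17 + 10^+1.12)
   = 1 / (1 + 147.91 + 13.183) = 1/162.09 = 0.006169

α₀ = 0.00617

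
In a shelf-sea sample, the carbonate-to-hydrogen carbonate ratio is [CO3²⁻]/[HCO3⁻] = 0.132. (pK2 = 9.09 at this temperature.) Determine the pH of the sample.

pH = 8.21

From K2 = [H⁺][CO3²⁻]/[HCO3⁻]:  pH = pK2 + log₁₀([CO3²⁻]/[HCO3⁻])
log₁₀(0.132) = -0.879
pH = 9.09 + (-0.879) = 8.21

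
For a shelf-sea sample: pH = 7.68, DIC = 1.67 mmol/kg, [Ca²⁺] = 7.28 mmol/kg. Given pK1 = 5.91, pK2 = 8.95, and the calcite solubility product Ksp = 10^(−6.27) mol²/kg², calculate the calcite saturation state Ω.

α₂ = 1 / (1 + [H⁺]/K2 + [H⁺]²/(K1K2)) = 1 / (1 + 10^+1.27 + 10^-0.50)
   = 1 / (1 + 18.621 + 0.31623) = 1/19.937 = 0.05016
[CO3²⁻] = α₂ × DIC = 0.05016 × 1.67 = 0.08376 mmol/kg
Ksp = 10^(−6.27) = 5.370×10^-7
Ω = [Ca²⁺][CO3²⁻]/Ksp = (7.28×10^-3)(8.376×10^-5) / 5.370×10^-7 = 1.14

Ω = 1.14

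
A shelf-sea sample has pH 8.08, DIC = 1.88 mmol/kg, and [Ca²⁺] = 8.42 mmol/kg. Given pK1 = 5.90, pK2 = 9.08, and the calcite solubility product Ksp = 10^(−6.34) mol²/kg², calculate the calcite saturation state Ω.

Ω = 3.13

α₂ = 1 / (1 + [H⁺]/K2 + [H⁺]²/(K1K2)) = 1 / (1 + 10^+1.00 + 10^-1.18)
   = 1 / (1 + 10.000 + 0.066069) = 1/11.066 = 0.09037
[CO3²⁻] = α₂ × DIC = 0.09037 × 1.88 = 0.1699 mmol/kg
Ksp = 10^(−6.34) = 4.571×10^-7
Ω = [Ca²⁺][CO3²⁻]/Ksp = (8.42×10^-3)(1.699×10^-4) / 4.571×10^-7 = 3.13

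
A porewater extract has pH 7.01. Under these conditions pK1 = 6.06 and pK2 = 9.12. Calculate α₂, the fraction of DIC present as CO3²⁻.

α₂ = 1 / (1 + [H⁺]/K2 + [H⁺]²/(K1K2)) = 1 / (1 + 10^+2.11 + 10^+1.16)
   = 1 / (1 + 128.82 + 14.454) = 1/144.28 = 0.006931

α₂ = 0.00693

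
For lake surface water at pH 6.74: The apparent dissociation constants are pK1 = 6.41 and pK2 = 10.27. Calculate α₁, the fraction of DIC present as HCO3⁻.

α₁ = 1 / (1 + [H⁺]/K1 + K2/[H⁺]) = 1 / (1 + 10^-0.33 + 10^-3.53)
   = 1 / (1 + 0.46774 + 0.00029512) = 1/1.4680 = 0.6812

α₁ = 0.681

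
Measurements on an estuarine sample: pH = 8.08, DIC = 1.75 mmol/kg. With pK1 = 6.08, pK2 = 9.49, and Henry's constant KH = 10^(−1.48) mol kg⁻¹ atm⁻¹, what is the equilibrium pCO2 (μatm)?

α₀ = 1 / (1 + K1/[H⁺] + K1K2/[H⁺]²) = 1 / (1 + 10^+2.00 + 10^+0.59)
   = 1 / (1 + 100.00 + 3.8905) = 1/104.89 = 0.009534
[CO2*] = α₀ × DIC = 0.009534 × 1.75 = 0.01668 mmol/kg = 16.68 μmol/kg
pCO2 = [CO2*]/KH = 1.668×10^-5 / 3.311×10^-2 = 504 μatm

pCO2 = 504 μatm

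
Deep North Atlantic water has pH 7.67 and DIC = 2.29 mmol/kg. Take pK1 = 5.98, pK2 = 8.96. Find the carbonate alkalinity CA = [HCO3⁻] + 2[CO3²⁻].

CA = [HCO3⁻] + 2[CO3²⁻] = (α₁ + 2α₂)·DIC
At pH 7.67: [H⁺]/K1 = 10^-1.69 = 0.020417, K2/[H⁺] = 10^-1.29 = 0.051286
α₁ = 1/(1 + 0.020417 + 0.051286) = 1/1.0717 = 0.9331; α₂ = α₁·K2/[H⁺] = 0.04785
α₁ + 2α₂ = 1.0288
CA = 1.0288 × 2.29 = 2.36 mmol/kg

CA = 2.36 mmol/kg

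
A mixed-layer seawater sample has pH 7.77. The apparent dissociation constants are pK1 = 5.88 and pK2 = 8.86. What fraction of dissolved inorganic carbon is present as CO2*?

α₀ = 0.0118

α₀ = 1 / (1 + K1/[H⁺] + K1K2/[H⁺]²) = 1 / (1 + 10^+1.89 + 10^+0.80)
   = 1 / (1 + 77.625 + 6.3096) = 1/84.934 = 0.01177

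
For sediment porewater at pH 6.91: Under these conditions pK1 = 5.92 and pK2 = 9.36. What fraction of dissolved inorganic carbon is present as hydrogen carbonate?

α₁ = 0.904

α₁ = 1 / (1 + [H⁺]/K1 + K2/[H⁺]) = 1 / (1 + 10^-0.99 + 10^-2.45)
   = 1 / (1 + 0.10233 + 0.0035481) = 1/1.1059 = 0.9043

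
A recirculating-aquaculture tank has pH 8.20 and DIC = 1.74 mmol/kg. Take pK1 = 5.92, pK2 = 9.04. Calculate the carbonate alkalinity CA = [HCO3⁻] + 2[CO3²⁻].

CA = 1.95 mmol/kg

CA = [HCO3⁻] + 2[CO3²⁻] = (α₁ + 2α₂)·DIC
At pH 8.20: [H⁺]/K1 = 10^-2.28 = 0.0052481, K2/[H⁺] = 10^-0.84 = 0.14454
α₁ = 1/(1 + 0.0052481 + 0.14454) = 1/1.1498 = 0.8697; α₂ = α₁·K2/[H⁺] = 0.1257
α₁ + 2α₂ = 1.1211
CA = 1.1211 × 1.74 = 1.95 mmol/kg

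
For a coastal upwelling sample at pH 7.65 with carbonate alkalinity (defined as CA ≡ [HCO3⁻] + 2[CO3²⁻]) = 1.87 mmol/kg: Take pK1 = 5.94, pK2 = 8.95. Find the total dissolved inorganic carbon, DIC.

CA = [HCO3⁻] + 2[CO3²⁻] = (α₁ + 2α₂)·DIC
At pH 7.65: [H⁺]/K1 = 10^-1.71 = 0.019498, K2/[H⁺] = 10^-1.30 = 0.050119
α₁ = 1/(1 + 0.019498 + 0.050119) = 1/1.0696 = 0.9349; α₂ = α₁·K2/[H⁺] = 0.04686
α₁ + 2α₂ = 1.0286
DIC = CA / (α₁ + 2α₂) = 1.87 / 1.0286 = 1.82 mmol/kg

DIC = 1.82 mmol/kg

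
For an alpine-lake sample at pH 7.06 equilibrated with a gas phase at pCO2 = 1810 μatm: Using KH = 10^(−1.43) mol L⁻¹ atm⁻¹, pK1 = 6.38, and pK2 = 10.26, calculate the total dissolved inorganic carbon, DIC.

[CO2*] = KH · pCO2 = 10^(−1.43) × 1810×10^-6 = 6.725×10^-5 mol/L
α₀ = 1/(1 + K1/[H⁺] + K1K2/[H⁺]²) = 1/(1 + 10^+0.68 + 10^-2.52) = 0.1727
DIC = [CO2*]/α₀ = 6.725×10^-5 / 0.1727 = 0.389 mmol/L

DIC = 0.389 mmol/L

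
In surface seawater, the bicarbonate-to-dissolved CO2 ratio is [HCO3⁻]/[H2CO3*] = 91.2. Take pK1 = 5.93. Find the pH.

pH = 7.89

From K1 = [H⁺][HCO3⁻]/[H2CO3*]:  pH = pK1 + log₁₀([HCO3⁻]/[H2CO3*])
log₁₀(91.2) = +1.960
pH = 5.93 + (+1.960) = 7.89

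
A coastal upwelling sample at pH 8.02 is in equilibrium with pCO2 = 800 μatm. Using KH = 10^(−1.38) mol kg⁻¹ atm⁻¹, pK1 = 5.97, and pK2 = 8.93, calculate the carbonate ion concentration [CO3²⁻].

[CO2*] = KH · pCO2 = 10^(−1.38) × 800×10^-6 = 3.335×10^-5 mol/kg
α₀ = 1/(1 + K1/[H⁺] + K1K2/[H⁺]²) = 1/(1 + 10^+2.05 + 10^+1.14) = 0.007874
DIC = [CO2*]/α₀ = 3.335×10^-5 / 0.007874 = 4.236 mmol/kg
[CO3²⁻] = α₂·DIC; α₂ = 0.1087, so [CO3²⁻] = 0.1087 × 4.236 = 0.460 mmol/kg

[CO3²⁻] = 0.460 mmol/kg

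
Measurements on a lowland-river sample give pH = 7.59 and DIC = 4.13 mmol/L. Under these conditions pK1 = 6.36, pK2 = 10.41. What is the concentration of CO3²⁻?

[CO3²⁻] = 5.89 μmol/L

α₂ = 1 / (1 + [H⁺]/K2 + [H⁺]²/(K1K2)) = 1 / (1 + 10^+2.82 + 10^+1.59)
   = 1 / (1 + 660.69 + 38.905) = 1/700.60 = 0.001427
[CO3²⁻] = α₂ × DIC = 0.001427 × 4.13 = 0.00589 mmol/L = 5.89 μmol/L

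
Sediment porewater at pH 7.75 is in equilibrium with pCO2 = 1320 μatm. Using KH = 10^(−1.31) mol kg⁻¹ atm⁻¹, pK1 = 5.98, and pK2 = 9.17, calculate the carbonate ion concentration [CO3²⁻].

[CO2*] = KH · pCO2 = 10^(−1.31) × 1320×10^-6 = 6.465×10^-5 mol/kg
α₀ = 1/(1 + K1/[H⁺] + K1K2/[H⁺]²) = 1/(1 + 10^+1.77 + 10^+0.35) = 0.01610
DIC = [CO2*]/α₀ = 6.465×10^-5 / 0.01610 = 4.016 mmol/kg
[CO3²⁻] = α₂·DIC; α₂ = 0.03604, so [CO3²⁻] = 0.03604 × 4.016 = 0.145 mmol/kg

[CO3²⁻] = 0.145 mmol/kg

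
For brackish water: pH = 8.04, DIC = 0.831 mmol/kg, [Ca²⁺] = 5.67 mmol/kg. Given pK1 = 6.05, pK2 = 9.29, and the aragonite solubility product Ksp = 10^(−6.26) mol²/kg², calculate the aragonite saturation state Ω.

α₂ = 1 / (1 + [H⁺]/K2 + [H⁺]²/(K1K2)) = 1 / (1 + 10^+1.25 + 10^-0.74)
   = 1 / (1 + 17.783 + 0.18197) = 1/18.965 = 0.05273
[CO3²⁻] = α₂ × DIC = 0.05273 × 0.831 = 0.04382 mmol/kg
Ksp = 10^(−6.26) = 5.495×10^-7
Ω = [Ca²⁺][CO3²⁻]/Ksp = (5.67×10^-3)(4.382×10^-5) / 5.495×10^-7 = 0.452

Ω = 0.452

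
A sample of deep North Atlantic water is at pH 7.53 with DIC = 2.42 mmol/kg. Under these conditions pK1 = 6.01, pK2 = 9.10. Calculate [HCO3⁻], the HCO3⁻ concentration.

α₁ = 1 / (1 + [H⁺]/K1 + K2/[H⁺]) = 1 / (1 + 10^-1.52 + 10^-1.57)
   = 1 / (1 + 0.030200 + 0.026915) = 1/1.0571 = 0.9460
[HCO3⁻] = α₁ × DIC = 0.9460 × 2.42 = 2.29 mmol/kg

[HCO3⁻] = 2.29 mmol/kg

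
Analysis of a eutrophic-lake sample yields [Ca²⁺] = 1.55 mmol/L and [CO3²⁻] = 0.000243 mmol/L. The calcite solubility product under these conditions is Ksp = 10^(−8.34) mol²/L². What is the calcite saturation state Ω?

Ksp = 10^(−8.34) = 4.571×10^-9
Ω = [Ca²⁺][CO3²⁻]/Ksp = (1.55×10^-3)(0.000243×10^-3) / 4.571×10^-9 = 0.0824

Ω = 0.0824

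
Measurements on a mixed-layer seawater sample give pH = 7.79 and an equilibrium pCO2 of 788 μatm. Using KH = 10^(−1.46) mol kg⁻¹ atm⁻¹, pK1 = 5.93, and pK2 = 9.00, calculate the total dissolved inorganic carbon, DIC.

[CO2*] = KH · pCO2 = 10^(−1.46) × 788×10^-6 = 2.732×10^-5 mol/kg
α₀ = 1/(1 + K1/[H⁺] + K1K2/[H⁺]²) = 1/(1 + 10^+1.86 + 10^+0.65) = 0.01284
DIC = [CO2*]/α₀ = 2.732×10^-5 / 0.01284 = 2.13 mmol/kg

DIC = 2.13 mmol/kg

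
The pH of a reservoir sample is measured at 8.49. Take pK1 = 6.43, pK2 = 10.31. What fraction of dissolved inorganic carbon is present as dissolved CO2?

α₀ = 0.00851

α₀ = 1 / (1 + K1/[H⁺] + K1K2/[H⁺]²) = 1 / (1 + 10^+2.06 + 10^+0.24)
   = 1 / (1 + 114.82 + 1.7378) = 1/117.55 = 0.008507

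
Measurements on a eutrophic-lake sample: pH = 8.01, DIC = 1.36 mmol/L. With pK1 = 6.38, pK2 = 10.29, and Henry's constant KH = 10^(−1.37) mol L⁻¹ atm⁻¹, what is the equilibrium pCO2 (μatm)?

pCO2 = 727 μatm

α₀ = 1 / (1 + K1/[H⁺] + K1K2/[H⁺]²) = 1 / (1 + 10^+1.63 + 10^-0.65)
   = 1 / (1 + 42.658 + 0.22387) = 1/43.882 = 0.02279
[CO2*] = α₀ × DIC = 0.02279 × 1.36 = 0.03099 mmol/L
pCO2 = [CO2*]/KH = 3.099×10^-5 / 4.266×10^-2 = 727 μatm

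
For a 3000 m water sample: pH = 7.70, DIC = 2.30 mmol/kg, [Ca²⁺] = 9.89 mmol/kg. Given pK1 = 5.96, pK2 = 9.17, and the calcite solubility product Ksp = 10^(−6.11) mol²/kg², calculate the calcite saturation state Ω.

α₂ = 1 / (1 + [H⁺]/K2 + [H⁺]²/(K1K2)) = 1 / (1 + 10^+1.47 + 10^-0.27)
   = 1 / (1 + 29.512 + 0.53703) = 1/31.049 = 0.03221
[CO3²⁻] = α₂ × DIC = 0.03221 × 2.30 = 0.07408 mmol/kg
Ksp = 10^(−6.11) = 7.762×10^-7
Ω = [Ca²⁺][CO3²⁻]/Ksp = (9.89×10^-3)(7.408×10^-5) / 7.762×10^-7 = 0.944

Ω = 0.944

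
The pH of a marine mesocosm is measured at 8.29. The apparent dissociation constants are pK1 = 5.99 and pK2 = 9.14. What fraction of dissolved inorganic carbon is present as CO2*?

α₀ = 1 / (1 + K1/[H⁺] + K1K2/[H⁺]²) = 1 / (1 + 10^+2.30 + 10^+1.45)
   = 1 / (1 + 199.53 + 28.184) = 1/228.71 = 0.004372

α₀ = 0.00437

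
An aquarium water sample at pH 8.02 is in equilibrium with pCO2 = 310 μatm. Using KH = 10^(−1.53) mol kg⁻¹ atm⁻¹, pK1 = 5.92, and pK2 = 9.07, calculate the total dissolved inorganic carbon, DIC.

DIC = 1.26 mmol/kg

[CO2*] = KH · pCO2 = 10^(−1.53) × 310×10^-6 = 9.149×10^-6 mol/kg
α₀ = 1/(1 + K1/[H⁺] + K1K2/[H⁺]²) = 1/(1 + 10^+2.10 + 10^+1.05) = 0.007240
DIC = [CO2*]/α₀ = 9.149×10^-6 / 0.007240 = 1.26 mmol/kg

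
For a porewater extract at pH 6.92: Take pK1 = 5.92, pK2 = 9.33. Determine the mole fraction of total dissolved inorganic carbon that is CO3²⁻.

α₂ = 1 / (1 + [H⁺]/K2 + [H⁺]²/(K1K2)) = 1 / (1 + 10^+2.41 + 10^+1.41)
   = 1 / (1 + 257.04 + 25.704) = 1/283.74 = 0.003524

α₂ = 0.00352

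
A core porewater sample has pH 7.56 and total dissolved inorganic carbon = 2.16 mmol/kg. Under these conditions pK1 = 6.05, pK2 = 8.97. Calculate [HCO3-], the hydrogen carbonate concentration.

[HCO3⁻] = 2.02 mmol/kg

α₁ = 1 / (1 + [H⁺]/K1 + K2/[H⁺]) = 1 / (1 + 10^-1.51 + 10^-1.41)
   = 1 / (1 + 0.030903 + 0.038905) = 1/1.0698 = 0.9347
[HCO3⁻] = α₁ × DIC = 0.9347 × 2.16 = 2.02 mmol/kg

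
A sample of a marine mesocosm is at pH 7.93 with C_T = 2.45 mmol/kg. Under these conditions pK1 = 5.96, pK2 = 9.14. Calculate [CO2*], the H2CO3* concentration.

[CO2*] = 0.0245 mmol/kg

α₀ = 1 / (1 + K1/[H⁺] + K1K2/[H⁺]²) = 1 / (1 + 10^+1.97 + 10^+0.76)
   = 1 / (1 + 93.325 + 5.7544) = 1/100.08 = 0.009992
[CO2*] = α₀ × DIC = 0.009992 × 2.45 = 0.0245 mmol/kg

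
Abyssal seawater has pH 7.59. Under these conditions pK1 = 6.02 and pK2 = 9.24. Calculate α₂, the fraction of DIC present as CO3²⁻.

α₂ = 0.0213

α₂ = 1 / (1 + [H⁺]/K2 + [H⁺]²/(K1K2)) = 1 / (1 + 10^+1.65 + 10^+0.08)
   = 1 / (1 + 44.668 + 1.2023) = 1/46.871 = 0.02134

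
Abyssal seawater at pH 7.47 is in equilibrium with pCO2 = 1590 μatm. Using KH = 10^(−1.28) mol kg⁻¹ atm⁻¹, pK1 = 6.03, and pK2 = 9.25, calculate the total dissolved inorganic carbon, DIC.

[CO2*] = KH · pCO2 = 10^(−1.28) × 1590×10^-6 = 8.344×10^-5 mol/kg
α₀ = 1/(1 + K1/[H⁺] + K1K2/[H⁺]²) = 1/(1 + 10^+1.44 + 10^-0.34) = 0.03448
DIC = [CO2*]/α₀ = 8.344×10^-5 / 0.03448 = 2.42 mmol/kg

DIC = 2.42 mmol/kg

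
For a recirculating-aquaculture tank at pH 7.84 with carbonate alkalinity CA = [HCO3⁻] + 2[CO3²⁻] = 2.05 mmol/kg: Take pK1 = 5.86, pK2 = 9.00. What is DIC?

DIC = 1.94 mmol/kg

CA = [HCO3⁻] + 2[CO3²⁻] = (α₁ + 2α₂)·DIC
At pH 7.84: [H⁺]/K1 = 10^-1.98 = 0.010471, K2/[H⁺] = 10^-1.16 = 0.069183
α₁ = 1/(1 + 0.010471 + 0.069183) = 1/1.0797 = 0.9262; α₂ = α₁·K2/[H⁺] = 0.06408
α₁ + 2α₂ = 1.0544
DIC = CA / (α₁ + 2α₂) = 2.05 / 1.0544 = 1.94 mmol/kg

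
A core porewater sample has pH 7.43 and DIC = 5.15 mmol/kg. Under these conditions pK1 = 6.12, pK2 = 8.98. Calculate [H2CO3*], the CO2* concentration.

[CO2*] = 0.234 mmol/kg

α₀ = 1 / (1 + K1/[H⁺] + K1K2/[H⁺]²) = 1 / (1 + 10^+1.31 + 10^-0.24)
   = 1 / (1 + 20.417 + 0.57544) = 1/21.993 = 0.04547
[CO2*] = α₀ × DIC = 0.04547 × 5.15 = 0.234 mmol/kg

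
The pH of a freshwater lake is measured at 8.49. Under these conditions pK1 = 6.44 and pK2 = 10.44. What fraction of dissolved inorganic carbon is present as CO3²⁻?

α₂ = 0.0110

α₂ = 1 / (1 + [H⁺]/K2 + [H⁺]²/(K1K2)) = 1 / (1 + 10^+1.95 + 10^-0.10)
   = 1 / (1 + 89.125 + 0.79433) = 1/90.919 = 0.01100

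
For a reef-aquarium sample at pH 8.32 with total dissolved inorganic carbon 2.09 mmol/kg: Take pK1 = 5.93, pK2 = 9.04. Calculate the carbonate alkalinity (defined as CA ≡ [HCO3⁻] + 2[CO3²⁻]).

CA = [HCO3⁻] + 2[CO3²⁻] = (α₁ + 2α₂)·DIC
At pH 8.32: [H⁺]/K1 = 10^-2.39 = 0.0040738, K2/[H⁺] = 10^-0.72 = 0.19055
α₁ = 1/(1 + 0.0040738 + 0.19055) = 1/1.1946 = 0.8371; α₂ = α₁·K2/[H⁺] = 0.1595
α₁ + 2α₂ = 1.1561
CA = 1.1561 × 2.09 = 2.42 mmol/kg

CA = 2.42 mmol/kg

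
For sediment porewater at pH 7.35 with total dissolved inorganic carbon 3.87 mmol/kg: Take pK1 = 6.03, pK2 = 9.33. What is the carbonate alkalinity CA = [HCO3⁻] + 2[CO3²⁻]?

CA = 3.73 mmol/kg

CA = [HCO3⁻] + 2[CO3²⁻] = (α₁ + 2α₂)·DIC
At pH 7.35: [H⁺]/K1 = 10^-1.32 = 0.047863, K2/[H⁺] = 10^-1.98 = 0.010471
α₁ = 1/(1 + 0.047863 + 0.010471) = 1/1.0583 = 0.9449; α₂ = α₁·K2/[H⁺] = 0.009894
α₁ + 2α₂ = 0.9647
CA = 0.9647 × 3.87 = 3.73 mmol/kg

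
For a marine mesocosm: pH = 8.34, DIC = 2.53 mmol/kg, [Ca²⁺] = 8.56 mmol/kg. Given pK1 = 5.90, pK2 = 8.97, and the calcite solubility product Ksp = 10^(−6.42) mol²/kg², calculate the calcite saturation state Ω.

Ω = 10.8

α₂ = 1 / (1 + [H⁺]/K2 + [H⁺]²/(K1K2)) = 1 / (1 + 10^+0.63 + 10^-1.81)
   = 1 / (1 + 4.2658 + 0.015488) = 1/5.2813 = 0.1893
[CO3²⁻] = α₂ × DIC = 0.1893 × 2.53 = 0.4791 mmol/kg
Ksp = 10^(−6.42) = 3.802×10^-7
Ω = [Ca²⁺][CO3²⁻]/Ksp = (8.56×10^-3)(4.791×10^-4) / 3.802×10^-7 = 10.8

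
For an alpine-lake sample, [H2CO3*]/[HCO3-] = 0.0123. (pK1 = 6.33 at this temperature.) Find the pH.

From K1 = [H⁺][HCO3-]/[H2CO3*]:  pH = pK1 − log₁₀([H2CO3*]/[HCO3-])
log₁₀(0.0123) = -1.910
pH = 6.33 − (-1.910) = 8.24

pH = 8.24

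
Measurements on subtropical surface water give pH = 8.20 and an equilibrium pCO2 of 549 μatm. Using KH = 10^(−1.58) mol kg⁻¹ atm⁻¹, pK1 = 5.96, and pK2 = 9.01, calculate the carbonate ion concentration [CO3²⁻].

[CO3²⁻] = 0.389 mmol/kg

[CO2*] = KH · pCO2 = 10^(−1.58) × 549×10^-6 = 1.444×10^-5 mol/kg
α₀ = 1/(1 + K1/[H⁺] + K1K2/[H⁺]²) = 1/(1 + 10^+2.24 + 10^+1.43) = 0.004958
DIC = [CO2*]/α₀ = 1.444×10^-5 / 0.004958 = 2.913 mmol/kg
[CO3²⁻] = α₂·DIC; α₂ = 0.1334, so [CO3²⁻] = 0.1334 × 2.913 = 0.389 mmol/kg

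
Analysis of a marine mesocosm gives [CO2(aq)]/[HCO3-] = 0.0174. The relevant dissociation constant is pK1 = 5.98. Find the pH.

pH = 7.74

From K1 = [H⁺][HCO3-]/[CO2(aq)]:  pH = pK1 − log₁₀([CO2(aq)]/[HCO3-])
log₁₀(0.0174) = -1.759
pH = 5.98 − (-1.759) = 7.74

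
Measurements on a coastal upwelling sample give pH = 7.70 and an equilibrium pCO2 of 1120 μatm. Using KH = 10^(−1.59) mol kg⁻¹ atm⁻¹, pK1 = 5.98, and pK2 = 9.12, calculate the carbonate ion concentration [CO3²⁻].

[CO2*] = KH · pCO2 = 10^(−1.59) × 1120×10^-6 = 2.879×10^-5 mol/kg
α₀ = 1/(1 + K1/[H⁺] + K1K2/[H⁺]²) = 1/(1 + 10^+1.72 + 10^+0.30) = 0.01803
DIC = [CO2*]/α₀ = 2.879×10^-5 / 0.01803 = 1.597 mmol/kg
[CO3²⁻] = α₂·DIC; α₂ = 0.03597, so [CO3²⁻] = 0.03597 × 1.597 = 0.0574 mmol/kg

[CO3²⁻] = 0.0574 mmol/kg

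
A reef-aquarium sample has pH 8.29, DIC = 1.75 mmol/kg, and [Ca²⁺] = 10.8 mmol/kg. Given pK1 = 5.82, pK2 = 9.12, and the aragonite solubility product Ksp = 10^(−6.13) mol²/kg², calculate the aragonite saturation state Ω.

Ω = 3.28

α₂ = 1 / (1 + [H⁺]/K2 + [H⁺]²/(K1K2)) = 1 / (1 + 10^+0.83 + 10^-1.64)
   = 1 / (1 + 6.7608 + 0.022909) = 1/7.7837 = 0.1285
[CO3²⁻] = α₂ × DIC = 0.1285 × 1.75 = 0.2248 mmol/kg
Ksp = 10^(−6.13) = 7.413×10^-7
Ω = [Ca²⁺][CO3²⁻]/Ksp = (10.8×10^-3)(2.248×10^-4) / 7.413×10^-7 = 3.28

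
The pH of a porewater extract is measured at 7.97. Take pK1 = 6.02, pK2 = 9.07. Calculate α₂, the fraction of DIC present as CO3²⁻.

α₂ = 0.0728

α₂ = 1 / (1 + [H⁺]/K2 + [H⁺]²/(K1K2)) = 1 / (1 + 10^+1.10 + 10^-0.85)
   = 1 / (1 + 12.589 + 0.14125) = 1/13.731 = 0.07283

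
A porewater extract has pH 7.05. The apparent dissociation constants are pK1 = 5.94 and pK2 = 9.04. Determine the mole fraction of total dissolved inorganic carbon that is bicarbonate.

α₁ = 1 / (1 + [H⁺]/K1 + K2/[H⁺]) = 1 / (1 + 10^-1.11 + 10^-1.99)
   = 1 / (1 + 0.077625 + 0.010233) = 1/1.0879 = 0.9192

α₁ = 0.919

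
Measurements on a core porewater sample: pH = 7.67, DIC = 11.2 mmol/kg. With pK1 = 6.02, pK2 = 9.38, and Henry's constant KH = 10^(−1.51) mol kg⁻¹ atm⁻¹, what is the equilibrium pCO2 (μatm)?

pCO2 = 7790 μatm

α₀ = 1 / (1 + K1/[H⁺] + K1K2/[H⁺]²) = 1 / (1 + 10^+1.65 + 10^-0.06)
   = 1 / (1 + 44.668 + 0.87096) = 1/46.539 = 0.02149
[CO2*] = α₀ × DIC = 0.02149 × 11.2 = 0.2407 mmol/kg
pCO2 = [CO2*]/KH = 2.407×10^-4 / 3.090×10^-2 = 7790 μatm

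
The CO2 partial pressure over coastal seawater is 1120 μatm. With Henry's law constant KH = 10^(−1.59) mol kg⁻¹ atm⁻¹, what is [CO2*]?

[CO2*] = 28.8 μmol/kg

KH = 10^(−1.59) = 2.570×10^-2 mol kg⁻¹ atm⁻¹
[CO2*] = KH · pCO2 = 2.570×10^-2 × 1120×10^-6 atm = 2.88×10^-5 mol/kg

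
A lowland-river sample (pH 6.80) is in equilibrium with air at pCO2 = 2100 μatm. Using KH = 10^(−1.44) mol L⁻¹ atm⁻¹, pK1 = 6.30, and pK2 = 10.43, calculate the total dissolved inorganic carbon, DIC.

DIC = 0.317 mmol/L

[CO2*] = KH · pCO2 = 10^(−1.44) × 2100×10^-6 = 7.625×10^-5 mol/L
α₀ = 1/(1 + K1/[H⁺] + K1K2/[H⁺]²) = 1/(1 + 10^+0.50 + 10^-3.13) = 0.2402
DIC = [CO2*]/α₀ = 7.625×10^-5 / 0.2402 = 0.317 mmol/L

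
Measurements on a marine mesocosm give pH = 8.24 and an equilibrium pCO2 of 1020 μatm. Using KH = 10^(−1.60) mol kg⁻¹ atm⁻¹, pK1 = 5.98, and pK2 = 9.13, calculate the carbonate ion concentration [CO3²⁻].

[CO3²⁻] = 0.601 mmol/kg

[CO2*] = KH · pCO2 = 10^(−1.60) × 1020×10^-6 = 2.562×10^-5 mol/kg
α₀ = 1/(1 + K1/[H⁺] + K1K2/[H⁺]²) = 1/(1 + 10^+2.26 + 10^+1.37) = 0.004845
DIC = [CO2*]/α₀ = 2.562×10^-5 / 0.004845 = 5.289 mmol/kg
[CO3²⁻] = α₂·DIC; α₂ = 0.1136, so [CO3²⁻] = 0.1136 × 5.289 = 0.601 mmol/kg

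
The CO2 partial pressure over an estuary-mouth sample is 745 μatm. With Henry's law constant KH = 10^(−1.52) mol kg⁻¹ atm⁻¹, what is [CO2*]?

[CO2*] = 22.5 μmol/kg

KH = 10^(−1.52) = 3.020×10^-2 mol kg⁻¹ atm⁻¹
[CO2*] = KH · pCO2 = 3.020×10^-2 × 745×10^-6 atm = 2.25×10^-5 mol/kg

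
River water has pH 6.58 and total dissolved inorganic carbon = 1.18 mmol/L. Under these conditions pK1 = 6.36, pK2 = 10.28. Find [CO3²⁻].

α₂ = 1 / (1 + [H⁺]/K2 + [H⁺]²/(K1K2)) = 1 / (1 + 10^+3.70 + 10^+3.48)
   = 1 / (1 + 5011.9 + 3020.0) = 1/8032.8 = 0.0001245
[CO3²⁻] = α₂ × DIC = 0.0001245 × 1.18 = 0.000147 mmol/L = 0.147 μmol/L

[CO3²⁻] = 0.147 μmol/L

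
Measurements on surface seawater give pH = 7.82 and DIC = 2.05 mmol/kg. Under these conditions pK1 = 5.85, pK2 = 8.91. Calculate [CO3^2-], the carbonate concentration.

α₂ = 1 / (1 + [H⁺]/K2 + [H⁺]²/(K1K2)) = 1 / (1 + 10^+1.09 + 10^-0.88)
   = 1 / (1 + 12.303 + 0.13183) = 1/13.435 = 0.07444
[CO3²⁻] = α₂ × DIC = 0.07444 × 2.05 = 0.153 mmol/kg

[CO3²⁻] = 0.153 mmol/kg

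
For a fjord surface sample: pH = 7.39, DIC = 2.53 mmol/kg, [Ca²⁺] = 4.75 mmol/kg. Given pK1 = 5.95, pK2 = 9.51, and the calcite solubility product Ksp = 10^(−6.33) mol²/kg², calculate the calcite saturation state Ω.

α₂ = 1 / (1 + [H⁺]/K2 + [H⁺]²/(K1K2)) = 1 / (1 + 10^+2.12 + 10^+0.68)
   = 1 / (1 + 131.83 + 4.7863) = 1/137.61 = 0.007267
[CO3²⁻] = α₂ × DIC = 0.007267 × 2.53 = 0.01839 mmol/kg = 18.39 μmol/kg
Ksp = 10^(−6.33) = 4.677×10^-7
Ω = [Ca²⁺][CO3²⁻]/Ksp = (4.75×10^-3)(1.839×10^-5) / 4.677×10^-7 = 0.187

Ω = 0.187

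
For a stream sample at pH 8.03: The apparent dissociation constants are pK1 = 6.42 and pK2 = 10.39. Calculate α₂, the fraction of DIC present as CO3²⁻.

α₂ = 0.00424

α₂ = 1 / (1 + [H⁺]/K2 + [H⁺]²/(K1K2)) = 1 / (1 + 10^+2.36 + 10^+0.75)
   = 1 / (1 + 229.09 + 5.6234) = 1/235.71 = 0.004242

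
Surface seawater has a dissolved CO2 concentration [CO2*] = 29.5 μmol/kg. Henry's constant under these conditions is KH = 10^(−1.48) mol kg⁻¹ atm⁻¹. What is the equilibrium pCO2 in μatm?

KH = 10^(−1.48) = 3.311×10^-2 mol kg⁻¹ atm⁻¹
pCO2 = [CO2*]/KH = 29.5×10^-6 / 3.311×10^-2 = 8.91×10^-4 atm = 891 μatm

pCO2 = 891 μatm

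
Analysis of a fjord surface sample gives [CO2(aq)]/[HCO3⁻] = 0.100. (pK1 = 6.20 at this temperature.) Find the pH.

pH = 7.20

From K1 = [H⁺][HCO3⁻]/[CO2(aq)]:  pH = pK1 − log₁₀([CO2(aq)]/[HCO3⁻])
log₁₀(0.100) = -1.000
pH = 6.20 − (-1.000) = 7.20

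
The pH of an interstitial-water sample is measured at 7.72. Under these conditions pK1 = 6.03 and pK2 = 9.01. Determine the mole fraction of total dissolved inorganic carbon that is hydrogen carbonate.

α₁ = 0.933

α₁ = 1 / (1 + [H⁺]/K1 + K2/[H⁺]) = 1 / (1 + 10^-1.69 + 10^-1.29)
   = 1 / (1 + 0.020417 + 0.051286) = 1/1.0717 = 0.9331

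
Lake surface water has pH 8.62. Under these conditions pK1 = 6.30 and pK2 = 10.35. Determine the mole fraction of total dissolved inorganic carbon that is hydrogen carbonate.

α₁ = 1 / (1 + [H⁺]/K1 + K2/[H⁺]) = 1 / (1 + 10^-2.32 + 10^-1.73)
   = 1 / (1 + 0.0047863 + 0.018621) = 1/1.0234 = 0.9771

α₁ = 0.977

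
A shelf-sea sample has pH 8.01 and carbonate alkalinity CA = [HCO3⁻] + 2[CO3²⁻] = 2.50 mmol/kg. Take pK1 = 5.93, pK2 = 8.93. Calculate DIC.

CA = [HCO3⁻] + 2[CO3²⁻] = (α₁ + 2α₂)·DIC
At pH 8.01: [H⁺]/K1 = 10^-2.08 = 0.0083176, K2/[H⁺] = 10^-0.92 = 0.12023
α₁ = 1/(1 + 0.0083176 + 0.12023) = 1/1.1285 = 0.8861; α₂ = α₁·K2/[H⁺] = 0.1065
α₁ + 2α₂ = 1.0992
DIC = CA / (α₁ + 2α₂) = 2.50 / 1.0992 = 2.27 mmol/kg

DIC = 2.27 mmol/kg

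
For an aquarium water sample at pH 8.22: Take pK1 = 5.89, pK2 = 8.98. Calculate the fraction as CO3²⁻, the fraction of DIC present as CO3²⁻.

α₂ = 1 / (1 + [H⁺]/K2 + [H⁺]²/(K1K2)) = 1 / (1 + 10^+0.76 + 10^-1.57)
   = 1 / (1 + 5.7544 + 0.026915) = 1/6.7813 = 0.1475

α₂ = 0.147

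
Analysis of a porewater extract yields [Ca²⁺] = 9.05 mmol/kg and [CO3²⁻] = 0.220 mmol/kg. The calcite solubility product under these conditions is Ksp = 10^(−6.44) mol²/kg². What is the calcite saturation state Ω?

Ω = 5.48

Ksp = 10^(−6.44) = 3.631×10^-7
Ω = [Ca²⁺][CO3²⁻]/Ksp = (9.05×10^-3)(0.220×10^-3) / 3.631×10^-7 = 5.48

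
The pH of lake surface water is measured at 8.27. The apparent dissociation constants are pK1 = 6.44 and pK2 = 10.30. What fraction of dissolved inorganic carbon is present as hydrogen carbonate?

α₁ = 0.976

α₁ = 1 / (1 + [H⁺]/K1 + K2/[H⁺]) = 1 / (1 + 10^-1.83 + 10^-2.03)
   = 1 / (1 + 0.014791 + 0.0093325) = 1/1.0241 = 0.9764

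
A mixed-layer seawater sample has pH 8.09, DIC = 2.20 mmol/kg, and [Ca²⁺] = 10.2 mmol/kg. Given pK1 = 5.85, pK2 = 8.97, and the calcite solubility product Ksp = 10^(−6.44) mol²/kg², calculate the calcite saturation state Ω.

α₂ = 1 / (1 + [H⁺]/K2 + [H⁺]²/(K1K2)) = 1 / (1 + 10^+0.88 + 10^-1.36)
   = 1 / (1 + 7.5858 + 0.043652) = 1/8.6294 = 0.1159
[CO3²⁻] = α₂ × DIC = 0.1159 × 2.20 = 0.2549 mmol/kg
Ksp = 10^(−6.44) = 3.631×10^-7
Ω = [Ca²⁺][CO3²⁻]/Ksp = (10.2×10^-3)(2.549×10^-4) / 3.631×10^-7 = 7.16

Ω = 7.16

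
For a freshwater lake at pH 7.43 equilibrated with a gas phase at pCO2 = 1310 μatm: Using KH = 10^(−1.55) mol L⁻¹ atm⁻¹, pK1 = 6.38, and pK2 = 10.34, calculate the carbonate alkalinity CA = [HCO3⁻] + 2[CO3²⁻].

CA = 0.415 mmol/L

[CO2*] = KH · pCO2 = 10^(−1.55) × 1310×10^-6 = 3.692×10^-5 mol/L
α₀ = 1/(1 + K1/[H⁺] + K1K2/[H⁺]²) = 1/(1 + 10^+1.05 + 10^-1.86) = 0.08174
DIC = [CO2*]/α₀ = 3.692×10^-5 / 0.08174 = 0.4517 mmol/L
CA = (α₁ + 2α₂)·DIC = (0.9171 + 2×0.001128) × 0.4517 = 0.415 mmol/L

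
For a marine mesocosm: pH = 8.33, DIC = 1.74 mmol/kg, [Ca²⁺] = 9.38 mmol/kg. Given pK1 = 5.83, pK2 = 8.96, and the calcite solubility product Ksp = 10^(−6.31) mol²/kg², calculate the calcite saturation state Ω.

Ω = 6.31

α₂ = 1 / (1 + [H⁺]/K2 + [H⁺]²/(K1K2)) = 1 / (1 + 10^+0.63 + 10^-1.87)
   = 1 / (1 + 4.2658 + 0.013490) = 1/5.2793 = 0.1894
[CO3²⁻] = α₂ × DIC = 0.1894 × 1.74 = 0.3296 mmol/kg
Ksp = 10^(−6.31) = 4.898×10^-7
Ω = [Ca²⁺][CO3²⁻]/Ksp = (9.38×10^-3)(3.296×10^-4) / 4.898×10^-7 = 6.31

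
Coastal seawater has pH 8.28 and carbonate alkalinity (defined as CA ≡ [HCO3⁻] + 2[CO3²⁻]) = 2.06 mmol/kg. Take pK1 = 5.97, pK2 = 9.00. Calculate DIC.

DIC = 1.78 mmol/kg

CA = [HCO3⁻] + 2[CO3²⁻] = (α₁ + 2α₂)·DIC
At pH 8.28: [H⁺]/K1 = 10^-2.31 = 0.0048978, K2/[H⁺] = 10^-0.72 = 0.19055
α₁ = 1/(1 + 0.0048978 + 0.19055) = 1/1.1954 = 0.8365; α₂ = α₁·K2/[H⁺] = 0.1594
α₁ + 2α₂ = 1.1553
DIC = CA / (α₁ + 2α₂) = 2.06 / 1.1553 = 1.78 mmol/kg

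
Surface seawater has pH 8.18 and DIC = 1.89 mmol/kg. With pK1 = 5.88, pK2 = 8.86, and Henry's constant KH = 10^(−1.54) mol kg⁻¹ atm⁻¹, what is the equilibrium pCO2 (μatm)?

α₀ = 1 / (1 + K1/[H⁺] + K1K2/[H⁺]²) = 1 / (1 + 10^+2.30 + 10^+1.62)
   = 1 / (1 + 199.53 + 41.687) = 1/242.21 = 0.004129
[CO2*] = α₀ × DIC = 0.004129 × 1.89 = 0.007803 mmol/kg = 7.803 μmol/kg
pCO2 = [CO2*]/KH = 7.803×10^-6 / 2.884×10^-2 = 271 μatm

pCO2 = 271 μatm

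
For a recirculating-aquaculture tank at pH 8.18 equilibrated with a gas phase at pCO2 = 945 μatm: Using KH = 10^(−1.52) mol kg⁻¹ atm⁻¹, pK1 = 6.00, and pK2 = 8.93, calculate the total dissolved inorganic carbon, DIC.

DIC = 5.12 mmol/kg

[CO2*] = KH · pCO2 = 10^(−1.52) × 945×10^-6 = 2.854×10^-5 mol/kg
α₀ = 1/(1 + K1/[H⁺] + K1K2/[H⁺]²) = 1/(1 + 10^+2.18 + 10^+1.43) = 0.005578
DIC = [CO2*]/α₀ = 2.854×10^-5 / 0.005578 = 5.12 mmol/kg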